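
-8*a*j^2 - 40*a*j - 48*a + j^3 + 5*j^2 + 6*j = (-8*a + j)*(j + 2)*(j + 3)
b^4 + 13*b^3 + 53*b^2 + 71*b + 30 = (b + 1)^2*(b + 5)*(b + 6)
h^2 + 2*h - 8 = (h - 2)*(h + 4)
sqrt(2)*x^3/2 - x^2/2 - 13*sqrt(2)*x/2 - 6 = (x - 3*sqrt(2))*(x + 2*sqrt(2))*(sqrt(2)*x/2 + 1/2)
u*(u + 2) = u^2 + 2*u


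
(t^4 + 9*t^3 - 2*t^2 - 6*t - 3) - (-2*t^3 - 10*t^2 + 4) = t^4 + 11*t^3 + 8*t^2 - 6*t - 7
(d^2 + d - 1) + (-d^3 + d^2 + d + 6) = -d^3 + 2*d^2 + 2*d + 5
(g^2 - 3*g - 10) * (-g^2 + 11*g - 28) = -g^4 + 14*g^3 - 51*g^2 - 26*g + 280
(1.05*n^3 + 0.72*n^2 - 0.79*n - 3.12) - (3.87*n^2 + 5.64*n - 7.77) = 1.05*n^3 - 3.15*n^2 - 6.43*n + 4.65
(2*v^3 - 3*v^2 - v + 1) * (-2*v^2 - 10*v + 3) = -4*v^5 - 14*v^4 + 38*v^3 - v^2 - 13*v + 3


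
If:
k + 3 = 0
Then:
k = -3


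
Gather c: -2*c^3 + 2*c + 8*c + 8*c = -2*c^3 + 18*c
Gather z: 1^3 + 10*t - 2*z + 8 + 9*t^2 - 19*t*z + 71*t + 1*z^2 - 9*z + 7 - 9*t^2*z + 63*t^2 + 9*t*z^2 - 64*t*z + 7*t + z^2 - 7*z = 72*t^2 + 88*t + z^2*(9*t + 2) + z*(-9*t^2 - 83*t - 18) + 16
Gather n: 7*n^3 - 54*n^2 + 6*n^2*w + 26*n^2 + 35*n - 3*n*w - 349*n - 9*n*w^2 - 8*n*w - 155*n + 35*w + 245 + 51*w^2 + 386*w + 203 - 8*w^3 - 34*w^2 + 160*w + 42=7*n^3 + n^2*(6*w - 28) + n*(-9*w^2 - 11*w - 469) - 8*w^3 + 17*w^2 + 581*w + 490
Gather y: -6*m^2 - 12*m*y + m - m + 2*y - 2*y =-6*m^2 - 12*m*y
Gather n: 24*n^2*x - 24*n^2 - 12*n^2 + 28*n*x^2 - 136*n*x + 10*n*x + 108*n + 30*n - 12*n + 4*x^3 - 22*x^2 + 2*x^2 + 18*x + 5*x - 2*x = n^2*(24*x - 36) + n*(28*x^2 - 126*x + 126) + 4*x^3 - 20*x^2 + 21*x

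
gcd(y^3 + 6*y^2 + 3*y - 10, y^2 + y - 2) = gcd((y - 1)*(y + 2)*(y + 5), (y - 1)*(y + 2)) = y^2 + y - 2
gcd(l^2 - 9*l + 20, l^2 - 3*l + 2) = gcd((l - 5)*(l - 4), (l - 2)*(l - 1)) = 1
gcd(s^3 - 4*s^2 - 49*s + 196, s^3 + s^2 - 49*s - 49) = s^2 - 49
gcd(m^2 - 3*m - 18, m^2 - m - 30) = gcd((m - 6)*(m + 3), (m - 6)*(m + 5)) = m - 6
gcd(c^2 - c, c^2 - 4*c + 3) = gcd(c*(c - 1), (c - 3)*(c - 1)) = c - 1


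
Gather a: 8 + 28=36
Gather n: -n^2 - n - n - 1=-n^2 - 2*n - 1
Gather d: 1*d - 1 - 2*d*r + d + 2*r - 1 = d*(2 - 2*r) + 2*r - 2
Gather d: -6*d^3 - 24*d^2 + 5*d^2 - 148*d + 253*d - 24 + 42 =-6*d^3 - 19*d^2 + 105*d + 18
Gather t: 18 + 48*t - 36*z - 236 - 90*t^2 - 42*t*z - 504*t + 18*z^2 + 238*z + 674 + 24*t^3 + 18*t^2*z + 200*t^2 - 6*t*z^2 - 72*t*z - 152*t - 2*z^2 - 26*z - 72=24*t^3 + t^2*(18*z + 110) + t*(-6*z^2 - 114*z - 608) + 16*z^2 + 176*z + 384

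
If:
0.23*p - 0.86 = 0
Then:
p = 3.74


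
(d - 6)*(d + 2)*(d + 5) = d^3 + d^2 - 32*d - 60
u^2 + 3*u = u*(u + 3)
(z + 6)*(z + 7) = z^2 + 13*z + 42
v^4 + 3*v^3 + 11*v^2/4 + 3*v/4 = v*(v + 1/2)*(v + 1)*(v + 3/2)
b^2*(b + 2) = b^3 + 2*b^2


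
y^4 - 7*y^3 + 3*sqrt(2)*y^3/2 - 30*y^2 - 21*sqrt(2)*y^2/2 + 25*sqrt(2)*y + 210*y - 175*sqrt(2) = (y - 7)*(y - 5*sqrt(2)/2)*(y - sqrt(2))*(y + 5*sqrt(2))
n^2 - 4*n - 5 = (n - 5)*(n + 1)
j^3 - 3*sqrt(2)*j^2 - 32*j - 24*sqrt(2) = (j - 6*sqrt(2))*(j + sqrt(2))*(j + 2*sqrt(2))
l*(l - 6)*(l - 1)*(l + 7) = l^4 - 43*l^2 + 42*l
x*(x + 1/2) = x^2 + x/2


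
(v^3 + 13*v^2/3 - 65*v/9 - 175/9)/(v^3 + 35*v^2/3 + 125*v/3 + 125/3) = (v - 7/3)/(v + 5)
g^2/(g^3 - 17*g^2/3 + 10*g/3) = 3*g/(3*g^2 - 17*g + 10)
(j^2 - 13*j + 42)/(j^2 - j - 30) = (j - 7)/(j + 5)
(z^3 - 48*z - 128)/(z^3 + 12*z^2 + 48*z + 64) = (z - 8)/(z + 4)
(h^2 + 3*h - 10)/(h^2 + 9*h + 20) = (h - 2)/(h + 4)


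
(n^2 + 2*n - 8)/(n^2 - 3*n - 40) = (-n^2 - 2*n + 8)/(-n^2 + 3*n + 40)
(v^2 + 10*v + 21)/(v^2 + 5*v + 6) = (v + 7)/(v + 2)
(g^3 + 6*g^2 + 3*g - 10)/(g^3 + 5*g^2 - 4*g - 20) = (g - 1)/(g - 2)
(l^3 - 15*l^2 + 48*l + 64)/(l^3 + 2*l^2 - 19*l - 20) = (l^2 - 16*l + 64)/(l^2 + l - 20)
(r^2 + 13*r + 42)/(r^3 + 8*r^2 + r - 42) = (r + 6)/(r^2 + r - 6)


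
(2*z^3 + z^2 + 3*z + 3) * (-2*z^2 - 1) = -4*z^5 - 2*z^4 - 8*z^3 - 7*z^2 - 3*z - 3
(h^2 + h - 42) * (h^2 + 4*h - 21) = h^4 + 5*h^3 - 59*h^2 - 189*h + 882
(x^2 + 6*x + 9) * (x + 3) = x^3 + 9*x^2 + 27*x + 27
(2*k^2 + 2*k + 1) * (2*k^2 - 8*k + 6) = 4*k^4 - 12*k^3 - 2*k^2 + 4*k + 6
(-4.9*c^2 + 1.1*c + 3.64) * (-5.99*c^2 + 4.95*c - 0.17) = 29.351*c^4 - 30.844*c^3 - 15.5256*c^2 + 17.831*c - 0.6188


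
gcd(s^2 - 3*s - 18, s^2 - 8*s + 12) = s - 6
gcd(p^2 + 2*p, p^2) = p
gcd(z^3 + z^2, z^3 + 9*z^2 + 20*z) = z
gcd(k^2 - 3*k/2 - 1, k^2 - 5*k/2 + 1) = k - 2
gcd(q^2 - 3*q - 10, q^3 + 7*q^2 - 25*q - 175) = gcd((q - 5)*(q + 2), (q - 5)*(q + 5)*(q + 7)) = q - 5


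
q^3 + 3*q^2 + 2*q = q*(q + 1)*(q + 2)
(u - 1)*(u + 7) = u^2 + 6*u - 7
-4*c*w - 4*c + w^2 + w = (-4*c + w)*(w + 1)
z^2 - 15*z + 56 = (z - 8)*(z - 7)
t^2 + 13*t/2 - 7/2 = (t - 1/2)*(t + 7)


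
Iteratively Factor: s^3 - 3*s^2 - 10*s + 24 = (s - 2)*(s^2 - s - 12) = (s - 4)*(s - 2)*(s + 3)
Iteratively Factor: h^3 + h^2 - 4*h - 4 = (h + 2)*(h^2 - h - 2) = (h - 2)*(h + 2)*(h + 1)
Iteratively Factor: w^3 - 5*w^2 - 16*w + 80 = (w + 4)*(w^2 - 9*w + 20) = (w - 5)*(w + 4)*(w - 4)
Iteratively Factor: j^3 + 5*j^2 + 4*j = (j + 4)*(j^2 + j) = j*(j + 4)*(j + 1)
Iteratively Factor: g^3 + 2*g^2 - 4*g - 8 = (g - 2)*(g^2 + 4*g + 4) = (g - 2)*(g + 2)*(g + 2)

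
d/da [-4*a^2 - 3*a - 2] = -8*a - 3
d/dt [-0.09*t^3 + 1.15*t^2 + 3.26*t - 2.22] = -0.27*t^2 + 2.3*t + 3.26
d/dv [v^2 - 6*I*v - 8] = 2*v - 6*I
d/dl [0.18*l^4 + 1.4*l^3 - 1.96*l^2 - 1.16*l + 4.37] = 0.72*l^3 + 4.2*l^2 - 3.92*l - 1.16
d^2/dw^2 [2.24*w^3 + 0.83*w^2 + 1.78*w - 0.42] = 13.44*w + 1.66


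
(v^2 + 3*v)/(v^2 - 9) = v/(v - 3)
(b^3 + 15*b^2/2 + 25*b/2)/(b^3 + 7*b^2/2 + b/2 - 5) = b*(b + 5)/(b^2 + b - 2)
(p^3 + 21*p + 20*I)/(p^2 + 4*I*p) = p - 4*I + 5/p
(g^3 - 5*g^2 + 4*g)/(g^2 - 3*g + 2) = g*(g - 4)/(g - 2)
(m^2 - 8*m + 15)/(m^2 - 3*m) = (m - 5)/m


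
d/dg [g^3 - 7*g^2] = g*(3*g - 14)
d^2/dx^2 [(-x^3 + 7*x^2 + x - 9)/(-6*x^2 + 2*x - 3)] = 2*(-134*x^3 + 1332*x^2 - 243*x - 195)/(216*x^6 - 216*x^5 + 396*x^4 - 224*x^3 + 198*x^2 - 54*x + 27)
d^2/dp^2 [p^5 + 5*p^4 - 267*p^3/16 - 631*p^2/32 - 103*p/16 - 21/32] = 20*p^3 + 60*p^2 - 801*p/8 - 631/16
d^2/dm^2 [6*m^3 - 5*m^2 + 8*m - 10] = 36*m - 10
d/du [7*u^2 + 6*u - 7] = 14*u + 6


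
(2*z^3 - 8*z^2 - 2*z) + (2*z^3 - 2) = 4*z^3 - 8*z^2 - 2*z - 2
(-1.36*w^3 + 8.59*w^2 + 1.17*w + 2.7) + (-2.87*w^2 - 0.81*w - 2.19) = -1.36*w^3 + 5.72*w^2 + 0.36*w + 0.51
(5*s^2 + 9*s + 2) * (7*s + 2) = 35*s^3 + 73*s^2 + 32*s + 4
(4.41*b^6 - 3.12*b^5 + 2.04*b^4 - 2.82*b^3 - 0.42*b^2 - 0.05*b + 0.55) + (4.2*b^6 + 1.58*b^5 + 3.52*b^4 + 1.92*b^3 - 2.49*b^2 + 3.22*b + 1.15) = 8.61*b^6 - 1.54*b^5 + 5.56*b^4 - 0.9*b^3 - 2.91*b^2 + 3.17*b + 1.7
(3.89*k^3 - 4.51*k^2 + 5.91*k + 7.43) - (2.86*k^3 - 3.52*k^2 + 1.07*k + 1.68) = 1.03*k^3 - 0.99*k^2 + 4.84*k + 5.75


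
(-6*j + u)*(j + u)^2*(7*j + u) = -42*j^4 - 83*j^3*u - 39*j^2*u^2 + 3*j*u^3 + u^4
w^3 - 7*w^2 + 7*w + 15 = (w - 5)*(w - 3)*(w + 1)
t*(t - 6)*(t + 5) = t^3 - t^2 - 30*t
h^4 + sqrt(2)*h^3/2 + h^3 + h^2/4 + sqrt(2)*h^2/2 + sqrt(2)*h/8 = h*(h + 1/2)^2*(h + sqrt(2)/2)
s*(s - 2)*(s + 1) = s^3 - s^2 - 2*s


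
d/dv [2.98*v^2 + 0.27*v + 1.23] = 5.96*v + 0.27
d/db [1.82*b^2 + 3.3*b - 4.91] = 3.64*b + 3.3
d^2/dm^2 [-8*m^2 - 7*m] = -16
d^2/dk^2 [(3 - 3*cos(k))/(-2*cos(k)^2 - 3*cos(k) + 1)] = 3*(-36*sin(k)^4*cos(k) + 22*sin(k)^4 - 34*sin(k)^2 - 19*cos(k)/2 - 9*cos(3*k)/2 + 2*cos(5*k) - 4)/(-2*sin(k)^2 + 3*cos(k) + 1)^3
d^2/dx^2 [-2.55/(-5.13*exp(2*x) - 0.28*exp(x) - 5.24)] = (2.55*(10.26*exp(x) + 0.28)*(20.52*exp(x) + 0.56)*exp(x) - (52.326*exp(x) + 0.714)*(5.13*exp(2*x) + 0.28*exp(x) + 5.24))*exp(x)/(5.13*exp(2*x) + 0.28*exp(x) + 5.24)^3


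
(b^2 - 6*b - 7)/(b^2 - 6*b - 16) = (-b^2 + 6*b + 7)/(-b^2 + 6*b + 16)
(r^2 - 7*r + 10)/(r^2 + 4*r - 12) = (r - 5)/(r + 6)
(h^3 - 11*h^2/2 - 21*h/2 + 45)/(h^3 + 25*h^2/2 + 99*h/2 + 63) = (2*h^2 - 17*h + 30)/(2*h^2 + 19*h + 42)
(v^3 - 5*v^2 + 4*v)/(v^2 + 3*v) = (v^2 - 5*v + 4)/(v + 3)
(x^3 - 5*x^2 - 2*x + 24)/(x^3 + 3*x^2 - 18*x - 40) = (x - 3)/(x + 5)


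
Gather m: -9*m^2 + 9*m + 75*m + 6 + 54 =-9*m^2 + 84*m + 60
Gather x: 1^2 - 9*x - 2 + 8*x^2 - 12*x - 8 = 8*x^2 - 21*x - 9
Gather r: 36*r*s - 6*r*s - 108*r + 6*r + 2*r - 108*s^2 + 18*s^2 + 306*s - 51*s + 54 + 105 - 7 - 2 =r*(30*s - 100) - 90*s^2 + 255*s + 150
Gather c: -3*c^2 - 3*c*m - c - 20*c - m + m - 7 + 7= -3*c^2 + c*(-3*m - 21)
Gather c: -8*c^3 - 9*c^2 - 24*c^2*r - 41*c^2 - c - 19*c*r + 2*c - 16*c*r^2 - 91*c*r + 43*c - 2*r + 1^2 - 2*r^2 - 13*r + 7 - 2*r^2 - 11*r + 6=-8*c^3 + c^2*(-24*r - 50) + c*(-16*r^2 - 110*r + 44) - 4*r^2 - 26*r + 14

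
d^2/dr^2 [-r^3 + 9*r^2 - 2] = 18 - 6*r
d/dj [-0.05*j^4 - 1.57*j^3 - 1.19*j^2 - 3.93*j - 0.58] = -0.2*j^3 - 4.71*j^2 - 2.38*j - 3.93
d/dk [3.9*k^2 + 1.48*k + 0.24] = 7.8*k + 1.48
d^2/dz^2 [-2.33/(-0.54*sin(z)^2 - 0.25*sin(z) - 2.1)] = (-2.717712*sin(z)^4 - 0.94365*sin(z)^3 + 14.499823*sin(z)^2 + 3.11055*sin(z) - 4.99319)/(0.54*sin(z)^2 + 0.25*sin(z) + 2.1)^3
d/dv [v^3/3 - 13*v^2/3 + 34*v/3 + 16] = v^2 - 26*v/3 + 34/3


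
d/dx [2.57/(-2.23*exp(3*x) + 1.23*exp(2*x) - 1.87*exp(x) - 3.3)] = (17.1933*exp(2*x) - 6.3222*exp(x) + 4.8059)*exp(x)/(2.23*exp(3*x) - 1.23*exp(2*x) + 1.87*exp(x) + 3.3)^2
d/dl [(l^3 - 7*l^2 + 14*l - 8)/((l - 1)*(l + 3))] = (l^2 + 6*l - 26)/(l^2 + 6*l + 9)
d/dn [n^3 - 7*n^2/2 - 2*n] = 3*n^2 - 7*n - 2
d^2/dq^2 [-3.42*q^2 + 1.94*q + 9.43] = -6.84000000000000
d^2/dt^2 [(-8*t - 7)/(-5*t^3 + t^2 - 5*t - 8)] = 2*((8*t + 7)*(15*t^2 - 2*t + 5)^2 + (-120*t^2 + 16*t - (8*t + 7)*(15*t - 1) - 40)*(5*t^3 - t^2 + 5*t + 8))/(5*t^3 - t^2 + 5*t + 8)^3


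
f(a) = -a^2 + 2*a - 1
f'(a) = 2 - 2*a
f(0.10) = -0.81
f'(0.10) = 1.80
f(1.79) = -0.62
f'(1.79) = -1.58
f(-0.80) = -3.24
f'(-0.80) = 3.60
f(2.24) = -1.54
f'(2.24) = -2.48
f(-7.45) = -71.40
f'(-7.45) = 16.90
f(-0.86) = -3.46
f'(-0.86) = 3.72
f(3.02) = -4.08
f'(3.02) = -4.04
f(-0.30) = -1.69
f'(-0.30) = 2.60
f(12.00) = -121.00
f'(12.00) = -22.00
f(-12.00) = -169.00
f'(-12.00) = 26.00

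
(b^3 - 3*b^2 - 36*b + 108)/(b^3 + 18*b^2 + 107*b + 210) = (b^2 - 9*b + 18)/(b^2 + 12*b + 35)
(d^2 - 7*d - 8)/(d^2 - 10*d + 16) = (d + 1)/(d - 2)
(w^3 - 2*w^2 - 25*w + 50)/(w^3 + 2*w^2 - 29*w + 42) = (w^2 - 25)/(w^2 + 4*w - 21)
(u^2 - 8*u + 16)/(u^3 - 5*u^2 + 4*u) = (u - 4)/(u*(u - 1))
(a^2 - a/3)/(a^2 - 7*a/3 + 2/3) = a/(a - 2)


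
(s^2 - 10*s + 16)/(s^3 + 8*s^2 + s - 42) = (s - 8)/(s^2 + 10*s + 21)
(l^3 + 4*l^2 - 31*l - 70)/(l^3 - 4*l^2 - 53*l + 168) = (l^2 - 3*l - 10)/(l^2 - 11*l + 24)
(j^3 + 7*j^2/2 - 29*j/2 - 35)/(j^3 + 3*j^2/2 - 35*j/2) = (j + 2)/j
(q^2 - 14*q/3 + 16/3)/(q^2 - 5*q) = (3*q^2 - 14*q + 16)/(3*q*(q - 5))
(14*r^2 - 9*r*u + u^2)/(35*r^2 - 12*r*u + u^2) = (2*r - u)/(5*r - u)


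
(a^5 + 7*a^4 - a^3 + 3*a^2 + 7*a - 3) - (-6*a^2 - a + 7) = a^5 + 7*a^4 - a^3 + 9*a^2 + 8*a - 10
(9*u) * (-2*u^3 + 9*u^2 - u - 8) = -18*u^4 + 81*u^3 - 9*u^2 - 72*u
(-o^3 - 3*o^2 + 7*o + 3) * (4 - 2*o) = 2*o^4 + 2*o^3 - 26*o^2 + 22*o + 12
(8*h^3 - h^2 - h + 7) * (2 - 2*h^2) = -16*h^5 + 2*h^4 + 18*h^3 - 16*h^2 - 2*h + 14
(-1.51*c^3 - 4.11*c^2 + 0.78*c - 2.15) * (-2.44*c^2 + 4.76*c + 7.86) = 3.6844*c^5 + 2.8408*c^4 - 33.3354*c^3 - 23.3458*c^2 - 4.1032*c - 16.899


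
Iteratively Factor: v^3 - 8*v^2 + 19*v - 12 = (v - 1)*(v^2 - 7*v + 12) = (v - 3)*(v - 1)*(v - 4)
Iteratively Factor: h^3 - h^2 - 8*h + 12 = (h + 3)*(h^2 - 4*h + 4) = (h - 2)*(h + 3)*(h - 2)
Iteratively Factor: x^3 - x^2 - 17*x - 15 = (x + 1)*(x^2 - 2*x - 15) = (x + 1)*(x + 3)*(x - 5)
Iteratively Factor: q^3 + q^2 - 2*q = (q)*(q^2 + q - 2) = q*(q - 1)*(q + 2)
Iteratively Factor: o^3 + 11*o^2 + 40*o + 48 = (o + 3)*(o^2 + 8*o + 16) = (o + 3)*(o + 4)*(o + 4)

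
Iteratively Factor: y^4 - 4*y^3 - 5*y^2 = (y)*(y^3 - 4*y^2 - 5*y) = y*(y + 1)*(y^2 - 5*y) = y^2*(y + 1)*(y - 5)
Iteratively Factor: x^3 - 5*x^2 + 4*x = (x - 1)*(x^2 - 4*x) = (x - 4)*(x - 1)*(x)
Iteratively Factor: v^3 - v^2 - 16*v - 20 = (v + 2)*(v^2 - 3*v - 10) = (v + 2)^2*(v - 5)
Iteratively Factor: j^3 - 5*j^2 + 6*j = (j - 2)*(j^2 - 3*j) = (j - 3)*(j - 2)*(j)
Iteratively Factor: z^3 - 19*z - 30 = (z - 5)*(z^2 + 5*z + 6) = (z - 5)*(z + 2)*(z + 3)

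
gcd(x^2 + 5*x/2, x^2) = x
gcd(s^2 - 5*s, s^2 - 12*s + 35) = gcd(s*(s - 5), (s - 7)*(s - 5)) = s - 5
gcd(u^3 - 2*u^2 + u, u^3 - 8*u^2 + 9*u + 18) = 1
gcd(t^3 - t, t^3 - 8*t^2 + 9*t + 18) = t + 1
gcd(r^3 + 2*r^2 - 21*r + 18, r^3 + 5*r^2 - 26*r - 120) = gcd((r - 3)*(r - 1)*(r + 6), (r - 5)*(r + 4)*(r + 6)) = r + 6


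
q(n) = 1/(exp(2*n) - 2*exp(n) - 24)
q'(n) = (-2*exp(2*n) + 2*exp(n))/(exp(2*n) - 2*exp(n) - 24)^2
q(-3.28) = -0.04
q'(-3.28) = 0.00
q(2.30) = 0.02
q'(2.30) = -0.06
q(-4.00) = -0.04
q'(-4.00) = 0.00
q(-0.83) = -0.04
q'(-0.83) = 0.00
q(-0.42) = -0.04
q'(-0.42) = 0.00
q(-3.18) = -0.04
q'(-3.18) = 0.00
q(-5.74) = -0.04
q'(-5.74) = 0.00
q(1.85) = 0.27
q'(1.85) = -4.91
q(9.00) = 0.00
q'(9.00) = 0.00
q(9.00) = 0.00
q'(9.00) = 0.00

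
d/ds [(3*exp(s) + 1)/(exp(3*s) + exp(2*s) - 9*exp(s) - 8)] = (-(3*exp(s) + 1)*(3*exp(2*s) + 2*exp(s) - 9) + 3*exp(3*s) + 3*exp(2*s) - 27*exp(s) - 24)*exp(s)/(exp(3*s) + exp(2*s) - 9*exp(s) - 8)^2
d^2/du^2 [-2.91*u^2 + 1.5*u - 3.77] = -5.82000000000000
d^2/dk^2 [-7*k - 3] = 0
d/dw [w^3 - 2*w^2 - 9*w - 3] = 3*w^2 - 4*w - 9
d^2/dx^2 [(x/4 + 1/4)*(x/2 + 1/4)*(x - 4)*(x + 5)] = 3*x^2/2 + 15*x/8 - 9/2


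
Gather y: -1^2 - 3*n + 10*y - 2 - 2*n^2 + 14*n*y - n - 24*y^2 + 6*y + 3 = -2*n^2 - 4*n - 24*y^2 + y*(14*n + 16)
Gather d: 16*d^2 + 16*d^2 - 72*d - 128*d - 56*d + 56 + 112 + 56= 32*d^2 - 256*d + 224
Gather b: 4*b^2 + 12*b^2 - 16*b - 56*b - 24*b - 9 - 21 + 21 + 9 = 16*b^2 - 96*b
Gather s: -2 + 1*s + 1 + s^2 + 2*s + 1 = s^2 + 3*s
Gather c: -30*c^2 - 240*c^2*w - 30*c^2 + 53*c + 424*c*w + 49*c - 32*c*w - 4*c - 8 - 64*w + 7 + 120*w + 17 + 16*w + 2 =c^2*(-240*w - 60) + c*(392*w + 98) + 72*w + 18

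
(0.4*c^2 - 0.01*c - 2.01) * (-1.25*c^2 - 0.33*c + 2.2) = -0.5*c^4 - 0.1195*c^3 + 3.3958*c^2 + 0.6413*c - 4.422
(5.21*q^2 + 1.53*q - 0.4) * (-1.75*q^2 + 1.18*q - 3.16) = -9.1175*q^4 + 3.4703*q^3 - 13.9582*q^2 - 5.3068*q + 1.264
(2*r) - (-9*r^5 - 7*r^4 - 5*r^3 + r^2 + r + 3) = 9*r^5 + 7*r^4 + 5*r^3 - r^2 + r - 3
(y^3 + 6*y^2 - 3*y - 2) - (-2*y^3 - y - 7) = 3*y^3 + 6*y^2 - 2*y + 5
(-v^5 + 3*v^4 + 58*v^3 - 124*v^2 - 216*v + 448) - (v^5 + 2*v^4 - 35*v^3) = -2*v^5 + v^4 + 93*v^3 - 124*v^2 - 216*v + 448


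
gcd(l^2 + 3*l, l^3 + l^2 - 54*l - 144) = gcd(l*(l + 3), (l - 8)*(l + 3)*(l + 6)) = l + 3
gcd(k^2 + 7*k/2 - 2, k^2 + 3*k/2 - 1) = k - 1/2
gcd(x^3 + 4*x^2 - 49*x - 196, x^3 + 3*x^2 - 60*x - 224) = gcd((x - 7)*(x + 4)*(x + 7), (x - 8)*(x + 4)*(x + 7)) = x^2 + 11*x + 28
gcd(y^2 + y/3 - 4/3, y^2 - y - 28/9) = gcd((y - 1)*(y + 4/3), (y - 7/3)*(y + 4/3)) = y + 4/3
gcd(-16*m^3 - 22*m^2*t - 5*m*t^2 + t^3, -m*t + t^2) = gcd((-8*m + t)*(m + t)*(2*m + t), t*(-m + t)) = 1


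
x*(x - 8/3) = x^2 - 8*x/3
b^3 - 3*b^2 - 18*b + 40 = (b - 5)*(b - 2)*(b + 4)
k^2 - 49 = (k - 7)*(k + 7)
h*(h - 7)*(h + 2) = h^3 - 5*h^2 - 14*h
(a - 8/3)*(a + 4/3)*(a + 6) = a^3 + 14*a^2/3 - 104*a/9 - 64/3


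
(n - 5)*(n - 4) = n^2 - 9*n + 20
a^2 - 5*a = a*(a - 5)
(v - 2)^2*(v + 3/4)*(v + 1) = v^4 - 9*v^3/4 - 9*v^2/4 + 4*v + 3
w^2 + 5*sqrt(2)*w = w*(w + 5*sqrt(2))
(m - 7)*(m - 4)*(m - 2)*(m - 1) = m^4 - 14*m^3 + 63*m^2 - 106*m + 56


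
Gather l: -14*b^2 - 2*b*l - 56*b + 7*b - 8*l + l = -14*b^2 - 49*b + l*(-2*b - 7)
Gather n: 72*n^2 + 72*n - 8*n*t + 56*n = 72*n^2 + n*(128 - 8*t)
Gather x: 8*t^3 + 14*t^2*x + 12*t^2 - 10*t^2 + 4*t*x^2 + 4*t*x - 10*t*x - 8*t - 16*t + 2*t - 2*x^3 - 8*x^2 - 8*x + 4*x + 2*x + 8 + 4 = 8*t^3 + 2*t^2 - 22*t - 2*x^3 + x^2*(4*t - 8) + x*(14*t^2 - 6*t - 2) + 12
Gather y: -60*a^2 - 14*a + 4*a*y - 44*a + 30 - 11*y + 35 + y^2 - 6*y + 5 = -60*a^2 - 58*a + y^2 + y*(4*a - 17) + 70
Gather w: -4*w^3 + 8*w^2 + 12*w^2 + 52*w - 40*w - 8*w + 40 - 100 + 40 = -4*w^3 + 20*w^2 + 4*w - 20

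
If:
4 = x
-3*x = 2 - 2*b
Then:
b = 7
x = 4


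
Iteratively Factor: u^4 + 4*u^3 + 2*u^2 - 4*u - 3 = (u + 3)*(u^3 + u^2 - u - 1) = (u + 1)*(u + 3)*(u^2 - 1) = (u - 1)*(u + 1)*(u + 3)*(u + 1)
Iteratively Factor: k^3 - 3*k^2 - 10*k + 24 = (k - 4)*(k^2 + k - 6) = (k - 4)*(k + 3)*(k - 2)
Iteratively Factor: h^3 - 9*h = (h)*(h^2 - 9) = h*(h + 3)*(h - 3)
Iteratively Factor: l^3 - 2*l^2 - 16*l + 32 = (l - 2)*(l^2 - 16) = (l - 2)*(l + 4)*(l - 4)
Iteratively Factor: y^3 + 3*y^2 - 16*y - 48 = (y - 4)*(y^2 + 7*y + 12) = (y - 4)*(y + 4)*(y + 3)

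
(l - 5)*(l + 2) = l^2 - 3*l - 10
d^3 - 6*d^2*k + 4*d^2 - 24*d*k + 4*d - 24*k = (d + 2)^2*(d - 6*k)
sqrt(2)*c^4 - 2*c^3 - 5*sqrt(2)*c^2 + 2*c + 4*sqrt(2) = (c - 1)*(c - 2*sqrt(2))*(c + sqrt(2))*(sqrt(2)*c + sqrt(2))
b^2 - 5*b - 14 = (b - 7)*(b + 2)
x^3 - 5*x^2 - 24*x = x*(x - 8)*(x + 3)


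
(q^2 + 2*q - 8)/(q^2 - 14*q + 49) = (q^2 + 2*q - 8)/(q^2 - 14*q + 49)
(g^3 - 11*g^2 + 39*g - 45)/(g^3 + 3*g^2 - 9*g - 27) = (g^2 - 8*g + 15)/(g^2 + 6*g + 9)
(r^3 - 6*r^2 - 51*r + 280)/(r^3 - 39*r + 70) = (r - 8)/(r - 2)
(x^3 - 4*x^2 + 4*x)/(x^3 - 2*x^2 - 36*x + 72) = x*(x - 2)/(x^2 - 36)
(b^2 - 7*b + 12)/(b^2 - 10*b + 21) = (b - 4)/(b - 7)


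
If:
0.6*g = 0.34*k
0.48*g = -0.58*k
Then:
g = 0.00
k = 0.00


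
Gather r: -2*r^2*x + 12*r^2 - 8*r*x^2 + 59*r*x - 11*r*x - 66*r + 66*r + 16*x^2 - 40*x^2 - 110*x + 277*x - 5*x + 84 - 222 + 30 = r^2*(12 - 2*x) + r*(-8*x^2 + 48*x) - 24*x^2 + 162*x - 108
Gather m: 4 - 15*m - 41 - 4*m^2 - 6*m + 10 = -4*m^2 - 21*m - 27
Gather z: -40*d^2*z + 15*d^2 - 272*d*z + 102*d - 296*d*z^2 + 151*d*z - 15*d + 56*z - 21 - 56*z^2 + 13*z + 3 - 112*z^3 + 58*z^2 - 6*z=15*d^2 + 87*d - 112*z^3 + z^2*(2 - 296*d) + z*(-40*d^2 - 121*d + 63) - 18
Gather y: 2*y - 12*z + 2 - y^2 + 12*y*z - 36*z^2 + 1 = -y^2 + y*(12*z + 2) - 36*z^2 - 12*z + 3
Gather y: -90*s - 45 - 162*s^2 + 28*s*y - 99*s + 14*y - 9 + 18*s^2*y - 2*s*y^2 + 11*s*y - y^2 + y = -162*s^2 - 189*s + y^2*(-2*s - 1) + y*(18*s^2 + 39*s + 15) - 54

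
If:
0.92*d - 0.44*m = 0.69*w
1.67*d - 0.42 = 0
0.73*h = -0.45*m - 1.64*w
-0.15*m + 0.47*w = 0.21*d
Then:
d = 0.25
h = -0.56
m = 0.23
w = 0.19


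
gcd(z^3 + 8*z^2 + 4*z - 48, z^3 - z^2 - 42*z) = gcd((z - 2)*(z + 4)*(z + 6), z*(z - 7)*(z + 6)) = z + 6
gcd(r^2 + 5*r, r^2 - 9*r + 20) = 1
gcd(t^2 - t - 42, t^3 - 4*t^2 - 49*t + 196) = t - 7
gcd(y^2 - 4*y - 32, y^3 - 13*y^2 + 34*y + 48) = y - 8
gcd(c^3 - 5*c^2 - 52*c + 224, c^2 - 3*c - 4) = c - 4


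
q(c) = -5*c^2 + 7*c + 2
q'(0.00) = 7.00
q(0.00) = 2.00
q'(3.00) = -23.00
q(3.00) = -22.00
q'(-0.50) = 12.00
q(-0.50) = -2.75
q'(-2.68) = 33.80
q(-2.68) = -52.67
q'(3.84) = -31.40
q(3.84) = -44.85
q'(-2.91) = 36.10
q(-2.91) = -60.71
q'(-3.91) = 46.10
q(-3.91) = -101.81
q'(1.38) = -6.80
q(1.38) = 2.14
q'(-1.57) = 22.70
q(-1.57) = -21.31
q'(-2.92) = 36.20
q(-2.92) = -61.07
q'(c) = 7 - 10*c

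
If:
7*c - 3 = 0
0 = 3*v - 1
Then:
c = 3/7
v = 1/3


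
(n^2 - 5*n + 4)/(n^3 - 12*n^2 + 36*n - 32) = (n^2 - 5*n + 4)/(n^3 - 12*n^2 + 36*n - 32)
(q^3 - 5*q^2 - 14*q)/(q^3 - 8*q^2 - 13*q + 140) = q*(q + 2)/(q^2 - q - 20)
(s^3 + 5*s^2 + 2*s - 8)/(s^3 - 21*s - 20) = (s^2 + s - 2)/(s^2 - 4*s - 5)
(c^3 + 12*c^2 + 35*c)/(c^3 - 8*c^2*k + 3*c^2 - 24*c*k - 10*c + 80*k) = c*(c + 7)/(c^2 - 8*c*k - 2*c + 16*k)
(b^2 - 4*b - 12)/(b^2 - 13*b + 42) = (b + 2)/(b - 7)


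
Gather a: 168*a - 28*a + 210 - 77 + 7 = 140*a + 140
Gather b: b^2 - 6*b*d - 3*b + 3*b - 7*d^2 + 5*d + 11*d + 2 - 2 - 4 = b^2 - 6*b*d - 7*d^2 + 16*d - 4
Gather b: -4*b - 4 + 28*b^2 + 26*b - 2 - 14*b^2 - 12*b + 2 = 14*b^2 + 10*b - 4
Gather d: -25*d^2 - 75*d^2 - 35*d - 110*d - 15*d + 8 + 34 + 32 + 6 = -100*d^2 - 160*d + 80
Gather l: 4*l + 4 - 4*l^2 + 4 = -4*l^2 + 4*l + 8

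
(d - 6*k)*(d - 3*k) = d^2 - 9*d*k + 18*k^2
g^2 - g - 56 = (g - 8)*(g + 7)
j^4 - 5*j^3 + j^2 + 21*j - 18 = (j - 3)^2*(j - 1)*(j + 2)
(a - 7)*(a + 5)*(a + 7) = a^3 + 5*a^2 - 49*a - 245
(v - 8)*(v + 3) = v^2 - 5*v - 24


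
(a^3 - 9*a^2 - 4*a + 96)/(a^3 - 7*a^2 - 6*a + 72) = (a - 8)/(a - 6)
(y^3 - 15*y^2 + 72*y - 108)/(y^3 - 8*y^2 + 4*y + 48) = (y^2 - 9*y + 18)/(y^2 - 2*y - 8)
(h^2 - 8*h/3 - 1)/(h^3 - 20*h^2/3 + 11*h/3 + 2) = (h - 3)/(h^2 - 7*h + 6)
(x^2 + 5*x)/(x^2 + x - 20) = x/(x - 4)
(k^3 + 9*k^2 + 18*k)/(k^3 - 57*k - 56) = k*(k^2 + 9*k + 18)/(k^3 - 57*k - 56)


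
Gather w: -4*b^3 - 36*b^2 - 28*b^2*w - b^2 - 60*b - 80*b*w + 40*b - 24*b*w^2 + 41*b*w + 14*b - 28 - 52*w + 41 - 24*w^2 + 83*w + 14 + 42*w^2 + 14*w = -4*b^3 - 37*b^2 - 6*b + w^2*(18 - 24*b) + w*(-28*b^2 - 39*b + 45) + 27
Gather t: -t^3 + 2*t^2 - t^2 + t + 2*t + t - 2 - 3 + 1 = -t^3 + t^2 + 4*t - 4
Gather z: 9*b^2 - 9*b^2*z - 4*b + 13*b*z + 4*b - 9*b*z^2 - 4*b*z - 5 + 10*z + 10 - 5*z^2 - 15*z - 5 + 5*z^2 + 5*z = 9*b^2 - 9*b*z^2 + z*(-9*b^2 + 9*b)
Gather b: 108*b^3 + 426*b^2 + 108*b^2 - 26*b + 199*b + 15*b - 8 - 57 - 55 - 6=108*b^3 + 534*b^2 + 188*b - 126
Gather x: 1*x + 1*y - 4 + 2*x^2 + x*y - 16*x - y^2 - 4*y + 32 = 2*x^2 + x*(y - 15) - y^2 - 3*y + 28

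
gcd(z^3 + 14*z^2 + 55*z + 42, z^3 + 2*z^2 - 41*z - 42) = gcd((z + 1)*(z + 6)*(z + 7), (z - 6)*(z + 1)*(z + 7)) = z^2 + 8*z + 7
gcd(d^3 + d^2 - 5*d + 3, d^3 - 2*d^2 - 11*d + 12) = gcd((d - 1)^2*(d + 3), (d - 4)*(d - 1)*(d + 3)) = d^2 + 2*d - 3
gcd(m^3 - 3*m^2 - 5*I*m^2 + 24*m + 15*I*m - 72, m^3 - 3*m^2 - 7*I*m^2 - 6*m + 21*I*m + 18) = m - 3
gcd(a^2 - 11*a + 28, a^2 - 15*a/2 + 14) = a - 4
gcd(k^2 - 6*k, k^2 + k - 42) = k - 6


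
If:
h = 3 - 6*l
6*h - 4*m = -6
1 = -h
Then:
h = -1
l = 2/3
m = 0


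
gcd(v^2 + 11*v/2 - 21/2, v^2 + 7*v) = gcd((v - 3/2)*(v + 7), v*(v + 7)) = v + 7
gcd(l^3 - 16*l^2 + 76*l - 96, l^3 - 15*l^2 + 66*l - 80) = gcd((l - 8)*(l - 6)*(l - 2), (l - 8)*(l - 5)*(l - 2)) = l^2 - 10*l + 16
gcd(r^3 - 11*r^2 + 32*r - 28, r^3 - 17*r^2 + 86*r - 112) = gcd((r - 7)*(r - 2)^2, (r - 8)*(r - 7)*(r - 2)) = r^2 - 9*r + 14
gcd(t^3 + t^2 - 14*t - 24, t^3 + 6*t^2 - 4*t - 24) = t + 2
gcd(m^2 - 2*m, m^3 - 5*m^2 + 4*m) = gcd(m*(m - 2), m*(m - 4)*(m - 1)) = m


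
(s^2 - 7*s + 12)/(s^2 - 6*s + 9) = (s - 4)/(s - 3)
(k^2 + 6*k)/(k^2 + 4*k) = (k + 6)/(k + 4)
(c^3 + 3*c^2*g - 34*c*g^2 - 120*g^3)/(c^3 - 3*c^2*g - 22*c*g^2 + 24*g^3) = (c + 5*g)/(c - g)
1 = 1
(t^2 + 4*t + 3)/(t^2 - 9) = (t + 1)/(t - 3)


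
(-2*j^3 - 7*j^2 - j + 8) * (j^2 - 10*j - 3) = -2*j^5 + 13*j^4 + 75*j^3 + 39*j^2 - 77*j - 24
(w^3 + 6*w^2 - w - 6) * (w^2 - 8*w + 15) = w^5 - 2*w^4 - 34*w^3 + 92*w^2 + 33*w - 90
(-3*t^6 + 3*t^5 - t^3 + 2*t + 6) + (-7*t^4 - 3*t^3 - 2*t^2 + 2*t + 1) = -3*t^6 + 3*t^5 - 7*t^4 - 4*t^3 - 2*t^2 + 4*t + 7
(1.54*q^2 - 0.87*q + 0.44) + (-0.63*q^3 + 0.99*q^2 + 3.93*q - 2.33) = -0.63*q^3 + 2.53*q^2 + 3.06*q - 1.89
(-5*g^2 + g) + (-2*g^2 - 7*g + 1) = -7*g^2 - 6*g + 1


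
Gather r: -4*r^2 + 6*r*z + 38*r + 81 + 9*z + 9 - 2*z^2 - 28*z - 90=-4*r^2 + r*(6*z + 38) - 2*z^2 - 19*z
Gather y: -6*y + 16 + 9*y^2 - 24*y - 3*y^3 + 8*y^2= -3*y^3 + 17*y^2 - 30*y + 16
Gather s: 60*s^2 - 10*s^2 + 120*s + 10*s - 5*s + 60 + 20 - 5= 50*s^2 + 125*s + 75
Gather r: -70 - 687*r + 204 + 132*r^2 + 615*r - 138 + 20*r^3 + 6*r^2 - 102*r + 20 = 20*r^3 + 138*r^2 - 174*r + 16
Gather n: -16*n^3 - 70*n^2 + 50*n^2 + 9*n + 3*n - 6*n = -16*n^3 - 20*n^2 + 6*n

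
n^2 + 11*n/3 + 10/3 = (n + 5/3)*(n + 2)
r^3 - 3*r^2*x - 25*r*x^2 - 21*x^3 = (r - 7*x)*(r + x)*(r + 3*x)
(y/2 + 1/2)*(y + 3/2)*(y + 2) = y^3/2 + 9*y^2/4 + 13*y/4 + 3/2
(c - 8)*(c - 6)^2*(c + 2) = c^4 - 18*c^3 + 92*c^2 - 24*c - 576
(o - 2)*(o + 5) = o^2 + 3*o - 10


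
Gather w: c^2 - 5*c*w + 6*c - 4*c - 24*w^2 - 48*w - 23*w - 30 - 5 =c^2 + 2*c - 24*w^2 + w*(-5*c - 71) - 35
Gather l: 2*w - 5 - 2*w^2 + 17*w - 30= -2*w^2 + 19*w - 35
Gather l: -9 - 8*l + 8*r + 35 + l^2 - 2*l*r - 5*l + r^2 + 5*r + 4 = l^2 + l*(-2*r - 13) + r^2 + 13*r + 30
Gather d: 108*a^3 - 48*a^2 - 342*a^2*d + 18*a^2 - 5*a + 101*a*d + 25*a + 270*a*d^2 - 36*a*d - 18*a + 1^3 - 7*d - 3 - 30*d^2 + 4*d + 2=108*a^3 - 30*a^2 + 2*a + d^2*(270*a - 30) + d*(-342*a^2 + 65*a - 3)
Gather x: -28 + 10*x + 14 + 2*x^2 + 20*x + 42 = 2*x^2 + 30*x + 28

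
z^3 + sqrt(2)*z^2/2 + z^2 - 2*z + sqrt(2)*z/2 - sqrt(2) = (z - 1)*(z + 2)*(z + sqrt(2)/2)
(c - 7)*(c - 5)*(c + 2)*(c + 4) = c^4 - 6*c^3 - 29*c^2 + 114*c + 280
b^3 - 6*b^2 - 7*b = b*(b - 7)*(b + 1)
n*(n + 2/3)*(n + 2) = n^3 + 8*n^2/3 + 4*n/3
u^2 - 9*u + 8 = (u - 8)*(u - 1)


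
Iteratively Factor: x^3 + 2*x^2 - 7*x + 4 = (x + 4)*(x^2 - 2*x + 1) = (x - 1)*(x + 4)*(x - 1)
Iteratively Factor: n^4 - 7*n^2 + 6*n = (n)*(n^3 - 7*n + 6) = n*(n - 1)*(n^2 + n - 6) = n*(n - 1)*(n + 3)*(n - 2)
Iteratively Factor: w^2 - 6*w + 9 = (w - 3)*(w - 3)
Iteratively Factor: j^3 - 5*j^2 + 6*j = (j)*(j^2 - 5*j + 6) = j*(j - 2)*(j - 3)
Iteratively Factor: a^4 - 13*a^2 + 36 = (a + 2)*(a^3 - 2*a^2 - 9*a + 18) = (a + 2)*(a + 3)*(a^2 - 5*a + 6) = (a - 2)*(a + 2)*(a + 3)*(a - 3)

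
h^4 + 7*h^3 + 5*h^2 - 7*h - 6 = (h - 1)*(h + 1)^2*(h + 6)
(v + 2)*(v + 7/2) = v^2 + 11*v/2 + 7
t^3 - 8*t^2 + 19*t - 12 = (t - 4)*(t - 3)*(t - 1)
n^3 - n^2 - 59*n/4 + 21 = (n - 7/2)*(n - 3/2)*(n + 4)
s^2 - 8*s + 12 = (s - 6)*(s - 2)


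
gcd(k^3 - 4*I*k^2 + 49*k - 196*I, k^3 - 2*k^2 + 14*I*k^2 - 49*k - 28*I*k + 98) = k + 7*I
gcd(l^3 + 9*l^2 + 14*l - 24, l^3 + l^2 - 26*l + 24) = l^2 + 5*l - 6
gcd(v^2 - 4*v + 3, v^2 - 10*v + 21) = v - 3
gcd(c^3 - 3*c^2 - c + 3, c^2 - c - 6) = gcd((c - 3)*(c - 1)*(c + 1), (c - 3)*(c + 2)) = c - 3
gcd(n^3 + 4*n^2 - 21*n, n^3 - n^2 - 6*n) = n^2 - 3*n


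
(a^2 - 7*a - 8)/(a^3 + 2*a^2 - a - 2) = (a - 8)/(a^2 + a - 2)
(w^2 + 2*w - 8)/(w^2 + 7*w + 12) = (w - 2)/(w + 3)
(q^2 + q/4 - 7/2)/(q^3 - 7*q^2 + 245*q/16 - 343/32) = 8*(q + 2)/(8*q^2 - 42*q + 49)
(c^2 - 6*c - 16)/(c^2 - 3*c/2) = 2*(c^2 - 6*c - 16)/(c*(2*c - 3))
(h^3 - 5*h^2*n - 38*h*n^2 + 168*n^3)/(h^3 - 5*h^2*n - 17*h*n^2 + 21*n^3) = (h^2 + 2*h*n - 24*n^2)/(h^2 + 2*h*n - 3*n^2)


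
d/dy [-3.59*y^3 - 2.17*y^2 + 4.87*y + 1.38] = -10.77*y^2 - 4.34*y + 4.87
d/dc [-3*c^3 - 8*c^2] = c*(-9*c - 16)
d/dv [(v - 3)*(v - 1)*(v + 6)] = 3*v^2 + 4*v - 21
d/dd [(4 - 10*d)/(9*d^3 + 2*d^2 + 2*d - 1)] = 2*(90*d^3 - 44*d^2 - 8*d + 1)/(81*d^6 + 36*d^5 + 40*d^4 - 10*d^3 - 4*d + 1)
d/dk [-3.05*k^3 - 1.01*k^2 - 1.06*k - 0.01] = -9.15*k^2 - 2.02*k - 1.06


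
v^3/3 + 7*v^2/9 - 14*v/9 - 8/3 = (v/3 + 1)*(v - 2)*(v + 4/3)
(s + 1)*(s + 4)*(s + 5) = s^3 + 10*s^2 + 29*s + 20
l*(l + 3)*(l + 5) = l^3 + 8*l^2 + 15*l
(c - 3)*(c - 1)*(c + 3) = c^3 - c^2 - 9*c + 9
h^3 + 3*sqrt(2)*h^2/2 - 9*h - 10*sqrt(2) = (h - 2*sqrt(2))*(h + sqrt(2))*(h + 5*sqrt(2)/2)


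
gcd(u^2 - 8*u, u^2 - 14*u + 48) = u - 8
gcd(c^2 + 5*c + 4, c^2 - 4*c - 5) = c + 1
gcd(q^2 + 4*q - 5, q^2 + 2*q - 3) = q - 1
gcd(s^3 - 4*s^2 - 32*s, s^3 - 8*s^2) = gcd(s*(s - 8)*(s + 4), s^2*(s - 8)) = s^2 - 8*s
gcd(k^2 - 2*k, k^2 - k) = k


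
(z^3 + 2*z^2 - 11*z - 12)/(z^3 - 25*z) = (z^3 + 2*z^2 - 11*z - 12)/(z*(z^2 - 25))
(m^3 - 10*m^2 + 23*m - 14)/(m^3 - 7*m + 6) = (m - 7)/(m + 3)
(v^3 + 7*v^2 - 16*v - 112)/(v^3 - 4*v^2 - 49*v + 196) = (v + 4)/(v - 7)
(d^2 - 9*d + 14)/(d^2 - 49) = (d - 2)/(d + 7)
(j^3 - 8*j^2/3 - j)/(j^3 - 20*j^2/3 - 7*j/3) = (j - 3)/(j - 7)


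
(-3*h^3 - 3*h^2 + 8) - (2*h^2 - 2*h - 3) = -3*h^3 - 5*h^2 + 2*h + 11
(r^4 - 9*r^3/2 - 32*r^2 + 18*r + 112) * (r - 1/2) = r^5 - 5*r^4 - 119*r^3/4 + 34*r^2 + 103*r - 56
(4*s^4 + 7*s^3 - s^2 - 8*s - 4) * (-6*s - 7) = -24*s^5 - 70*s^4 - 43*s^3 + 55*s^2 + 80*s + 28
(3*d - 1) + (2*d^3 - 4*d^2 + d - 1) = 2*d^3 - 4*d^2 + 4*d - 2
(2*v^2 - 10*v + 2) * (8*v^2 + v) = 16*v^4 - 78*v^3 + 6*v^2 + 2*v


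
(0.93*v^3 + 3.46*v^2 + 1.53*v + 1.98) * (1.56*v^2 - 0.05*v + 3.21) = 1.4508*v^5 + 5.3511*v^4 + 5.1991*v^3 + 14.1189*v^2 + 4.8123*v + 6.3558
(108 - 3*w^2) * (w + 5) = -3*w^3 - 15*w^2 + 108*w + 540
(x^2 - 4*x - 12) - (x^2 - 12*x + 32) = 8*x - 44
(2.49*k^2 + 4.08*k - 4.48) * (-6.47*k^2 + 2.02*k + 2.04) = -16.1103*k^4 - 21.3678*k^3 + 42.3068*k^2 - 0.726400000000002*k - 9.1392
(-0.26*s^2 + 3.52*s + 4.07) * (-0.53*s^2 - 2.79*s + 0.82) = 0.1378*s^4 - 1.1402*s^3 - 12.1911*s^2 - 8.4689*s + 3.3374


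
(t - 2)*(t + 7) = t^2 + 5*t - 14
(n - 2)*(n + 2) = n^2 - 4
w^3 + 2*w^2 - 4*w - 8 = (w - 2)*(w + 2)^2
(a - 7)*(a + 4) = a^2 - 3*a - 28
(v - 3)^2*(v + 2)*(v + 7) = v^4 + 3*v^3 - 31*v^2 - 3*v + 126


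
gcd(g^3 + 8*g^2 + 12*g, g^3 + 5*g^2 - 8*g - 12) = g + 6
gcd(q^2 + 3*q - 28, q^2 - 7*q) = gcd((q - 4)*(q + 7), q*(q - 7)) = 1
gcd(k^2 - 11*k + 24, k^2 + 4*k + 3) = 1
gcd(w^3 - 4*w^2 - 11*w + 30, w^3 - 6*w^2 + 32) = 1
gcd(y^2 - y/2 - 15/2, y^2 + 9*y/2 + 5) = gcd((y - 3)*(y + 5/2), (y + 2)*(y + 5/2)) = y + 5/2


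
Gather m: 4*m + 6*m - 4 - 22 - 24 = 10*m - 50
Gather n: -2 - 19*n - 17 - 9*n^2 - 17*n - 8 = -9*n^2 - 36*n - 27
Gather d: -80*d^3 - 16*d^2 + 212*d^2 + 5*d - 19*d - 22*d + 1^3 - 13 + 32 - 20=-80*d^3 + 196*d^2 - 36*d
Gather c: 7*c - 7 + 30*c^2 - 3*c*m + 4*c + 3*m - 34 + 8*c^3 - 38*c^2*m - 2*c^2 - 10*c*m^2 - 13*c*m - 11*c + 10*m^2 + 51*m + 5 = 8*c^3 + c^2*(28 - 38*m) + c*(-10*m^2 - 16*m) + 10*m^2 + 54*m - 36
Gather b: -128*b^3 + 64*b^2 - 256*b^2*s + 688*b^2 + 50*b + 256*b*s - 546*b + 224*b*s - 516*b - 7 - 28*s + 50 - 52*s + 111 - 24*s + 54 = -128*b^3 + b^2*(752 - 256*s) + b*(480*s - 1012) - 104*s + 208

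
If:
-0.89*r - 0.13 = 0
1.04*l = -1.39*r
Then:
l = 0.20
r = -0.15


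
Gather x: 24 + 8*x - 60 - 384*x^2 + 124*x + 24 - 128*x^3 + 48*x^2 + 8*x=-128*x^3 - 336*x^2 + 140*x - 12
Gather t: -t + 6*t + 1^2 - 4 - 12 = 5*t - 15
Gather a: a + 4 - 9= a - 5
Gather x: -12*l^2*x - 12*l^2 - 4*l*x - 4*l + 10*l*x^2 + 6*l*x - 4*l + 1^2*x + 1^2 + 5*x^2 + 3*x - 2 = -12*l^2 - 8*l + x^2*(10*l + 5) + x*(-12*l^2 + 2*l + 4) - 1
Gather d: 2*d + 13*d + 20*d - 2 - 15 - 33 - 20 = 35*d - 70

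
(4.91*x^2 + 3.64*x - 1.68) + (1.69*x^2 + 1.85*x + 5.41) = 6.6*x^2 + 5.49*x + 3.73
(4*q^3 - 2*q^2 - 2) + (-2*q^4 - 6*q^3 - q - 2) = -2*q^4 - 2*q^3 - 2*q^2 - q - 4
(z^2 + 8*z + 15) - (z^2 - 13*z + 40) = 21*z - 25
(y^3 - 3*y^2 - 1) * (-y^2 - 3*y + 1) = -y^5 + 10*y^3 - 2*y^2 + 3*y - 1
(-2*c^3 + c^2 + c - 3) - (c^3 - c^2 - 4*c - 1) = -3*c^3 + 2*c^2 + 5*c - 2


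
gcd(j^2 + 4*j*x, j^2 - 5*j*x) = j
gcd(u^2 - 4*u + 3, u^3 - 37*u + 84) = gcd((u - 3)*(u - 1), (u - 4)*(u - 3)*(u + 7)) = u - 3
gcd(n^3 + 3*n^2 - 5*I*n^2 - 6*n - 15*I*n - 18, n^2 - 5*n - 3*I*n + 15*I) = n - 3*I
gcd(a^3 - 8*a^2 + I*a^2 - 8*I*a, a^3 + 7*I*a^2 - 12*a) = a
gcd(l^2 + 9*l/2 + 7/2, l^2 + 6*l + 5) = l + 1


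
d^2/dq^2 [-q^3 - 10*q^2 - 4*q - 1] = -6*q - 20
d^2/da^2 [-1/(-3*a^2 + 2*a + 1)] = 2*(9*a^2 - 6*a - 4*(3*a - 1)^2 - 3)/(-3*a^2 + 2*a + 1)^3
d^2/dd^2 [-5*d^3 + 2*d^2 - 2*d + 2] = 4 - 30*d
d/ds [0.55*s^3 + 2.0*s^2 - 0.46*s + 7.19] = 1.65*s^2 + 4.0*s - 0.46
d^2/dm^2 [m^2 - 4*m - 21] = 2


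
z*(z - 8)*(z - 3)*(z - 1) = z^4 - 12*z^3 + 35*z^2 - 24*z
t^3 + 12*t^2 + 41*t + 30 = (t + 1)*(t + 5)*(t + 6)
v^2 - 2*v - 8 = (v - 4)*(v + 2)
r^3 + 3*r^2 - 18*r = r*(r - 3)*(r + 6)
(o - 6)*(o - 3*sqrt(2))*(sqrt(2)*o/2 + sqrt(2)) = sqrt(2)*o^3/2 - 3*o^2 - 2*sqrt(2)*o^2 - 6*sqrt(2)*o + 12*o + 36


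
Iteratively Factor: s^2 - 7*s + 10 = (s - 2)*(s - 5)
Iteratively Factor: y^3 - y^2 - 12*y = (y + 3)*(y^2 - 4*y) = (y - 4)*(y + 3)*(y)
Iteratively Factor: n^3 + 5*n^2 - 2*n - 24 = (n + 4)*(n^2 + n - 6) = (n + 3)*(n + 4)*(n - 2)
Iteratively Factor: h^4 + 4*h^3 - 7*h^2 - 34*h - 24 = (h + 4)*(h^3 - 7*h - 6) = (h + 1)*(h + 4)*(h^2 - h - 6) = (h - 3)*(h + 1)*(h + 4)*(h + 2)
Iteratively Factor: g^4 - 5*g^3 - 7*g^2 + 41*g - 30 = (g - 1)*(g^3 - 4*g^2 - 11*g + 30) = (g - 1)*(g + 3)*(g^2 - 7*g + 10) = (g - 5)*(g - 1)*(g + 3)*(g - 2)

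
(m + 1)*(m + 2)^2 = m^3 + 5*m^2 + 8*m + 4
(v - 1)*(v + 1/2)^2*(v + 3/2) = v^4 + 3*v^3/2 - 3*v^2/4 - 11*v/8 - 3/8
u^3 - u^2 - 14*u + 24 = (u - 3)*(u - 2)*(u + 4)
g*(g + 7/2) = g^2 + 7*g/2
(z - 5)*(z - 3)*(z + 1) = z^3 - 7*z^2 + 7*z + 15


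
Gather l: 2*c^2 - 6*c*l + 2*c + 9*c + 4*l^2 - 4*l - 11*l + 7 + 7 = 2*c^2 + 11*c + 4*l^2 + l*(-6*c - 15) + 14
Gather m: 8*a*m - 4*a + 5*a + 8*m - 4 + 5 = a + m*(8*a + 8) + 1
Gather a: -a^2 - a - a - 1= -a^2 - 2*a - 1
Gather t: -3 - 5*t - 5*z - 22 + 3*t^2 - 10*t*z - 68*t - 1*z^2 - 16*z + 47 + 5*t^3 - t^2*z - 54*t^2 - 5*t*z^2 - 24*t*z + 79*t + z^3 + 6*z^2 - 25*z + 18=5*t^3 + t^2*(-z - 51) + t*(-5*z^2 - 34*z + 6) + z^3 + 5*z^2 - 46*z + 40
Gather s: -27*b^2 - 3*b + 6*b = -27*b^2 + 3*b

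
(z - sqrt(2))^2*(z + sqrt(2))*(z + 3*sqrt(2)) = z^4 + 2*sqrt(2)*z^3 - 8*z^2 - 4*sqrt(2)*z + 12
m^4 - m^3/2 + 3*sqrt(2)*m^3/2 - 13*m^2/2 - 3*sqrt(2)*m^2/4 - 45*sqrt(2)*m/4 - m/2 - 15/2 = (m - 3)*(m + 5/2)*(m + sqrt(2)/2)*(m + sqrt(2))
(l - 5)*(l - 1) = l^2 - 6*l + 5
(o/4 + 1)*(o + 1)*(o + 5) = o^3/4 + 5*o^2/2 + 29*o/4 + 5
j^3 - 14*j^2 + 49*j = j*(j - 7)^2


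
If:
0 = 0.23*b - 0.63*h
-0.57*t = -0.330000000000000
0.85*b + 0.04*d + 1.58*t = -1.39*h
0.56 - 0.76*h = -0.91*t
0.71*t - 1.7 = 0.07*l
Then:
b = 3.92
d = -155.80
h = 1.43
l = -18.41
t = 0.58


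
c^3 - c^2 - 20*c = c*(c - 5)*(c + 4)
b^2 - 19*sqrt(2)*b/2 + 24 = (b - 8*sqrt(2))*(b - 3*sqrt(2)/2)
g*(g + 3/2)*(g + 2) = g^3 + 7*g^2/2 + 3*g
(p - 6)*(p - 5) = p^2 - 11*p + 30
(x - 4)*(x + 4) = x^2 - 16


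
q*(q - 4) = q^2 - 4*q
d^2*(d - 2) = d^3 - 2*d^2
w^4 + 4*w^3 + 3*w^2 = w^2*(w + 1)*(w + 3)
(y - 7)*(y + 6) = y^2 - y - 42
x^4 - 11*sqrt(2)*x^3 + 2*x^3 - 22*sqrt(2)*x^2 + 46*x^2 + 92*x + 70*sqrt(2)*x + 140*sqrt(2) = (x + 2)*(x - 7*sqrt(2))*(x - 5*sqrt(2))*(x + sqrt(2))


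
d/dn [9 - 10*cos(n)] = 10*sin(n)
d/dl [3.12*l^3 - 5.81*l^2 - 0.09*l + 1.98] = 9.36*l^2 - 11.62*l - 0.09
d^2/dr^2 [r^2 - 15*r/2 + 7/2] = 2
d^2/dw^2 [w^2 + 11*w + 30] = 2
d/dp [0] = 0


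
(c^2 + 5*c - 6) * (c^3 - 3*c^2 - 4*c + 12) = c^5 + 2*c^4 - 25*c^3 + 10*c^2 + 84*c - 72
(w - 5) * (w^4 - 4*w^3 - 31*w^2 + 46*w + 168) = w^5 - 9*w^4 - 11*w^3 + 201*w^2 - 62*w - 840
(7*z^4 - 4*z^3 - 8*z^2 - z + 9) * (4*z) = 28*z^5 - 16*z^4 - 32*z^3 - 4*z^2 + 36*z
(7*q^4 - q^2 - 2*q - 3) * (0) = 0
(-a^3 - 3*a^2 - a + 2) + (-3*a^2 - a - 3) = -a^3 - 6*a^2 - 2*a - 1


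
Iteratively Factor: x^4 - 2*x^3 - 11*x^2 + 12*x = (x - 1)*(x^3 - x^2 - 12*x) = (x - 1)*(x + 3)*(x^2 - 4*x) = x*(x - 1)*(x + 3)*(x - 4)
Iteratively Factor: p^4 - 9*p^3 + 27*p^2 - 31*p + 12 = (p - 4)*(p^3 - 5*p^2 + 7*p - 3) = (p - 4)*(p - 1)*(p^2 - 4*p + 3) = (p - 4)*(p - 3)*(p - 1)*(p - 1)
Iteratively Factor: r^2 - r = (r - 1)*(r)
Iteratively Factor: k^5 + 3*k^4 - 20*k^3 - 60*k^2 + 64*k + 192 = (k - 2)*(k^4 + 5*k^3 - 10*k^2 - 80*k - 96) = (k - 2)*(k + 4)*(k^3 + k^2 - 14*k - 24) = (k - 2)*(k + 2)*(k + 4)*(k^2 - k - 12) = (k - 4)*(k - 2)*(k + 2)*(k + 4)*(k + 3)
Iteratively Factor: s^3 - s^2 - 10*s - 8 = (s + 2)*(s^2 - 3*s - 4) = (s + 1)*(s + 2)*(s - 4)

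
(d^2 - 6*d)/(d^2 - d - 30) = d/(d + 5)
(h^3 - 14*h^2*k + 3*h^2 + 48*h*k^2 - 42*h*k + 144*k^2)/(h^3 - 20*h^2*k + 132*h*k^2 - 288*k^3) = (h + 3)/(h - 6*k)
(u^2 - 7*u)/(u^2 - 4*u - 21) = u/(u + 3)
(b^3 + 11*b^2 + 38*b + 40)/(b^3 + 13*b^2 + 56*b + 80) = (b + 2)/(b + 4)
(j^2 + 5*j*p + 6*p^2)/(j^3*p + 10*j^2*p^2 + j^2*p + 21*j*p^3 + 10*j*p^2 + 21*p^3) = (j + 2*p)/(p*(j^2 + 7*j*p + j + 7*p))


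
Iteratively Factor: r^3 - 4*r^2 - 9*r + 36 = (r + 3)*(r^2 - 7*r + 12) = (r - 4)*(r + 3)*(r - 3)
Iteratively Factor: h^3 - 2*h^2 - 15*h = (h)*(h^2 - 2*h - 15) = h*(h + 3)*(h - 5)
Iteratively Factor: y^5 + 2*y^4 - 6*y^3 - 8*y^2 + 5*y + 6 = (y + 3)*(y^4 - y^3 - 3*y^2 + y + 2) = (y + 1)*(y + 3)*(y^3 - 2*y^2 - y + 2) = (y - 2)*(y + 1)*(y + 3)*(y^2 - 1) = (y - 2)*(y + 1)^2*(y + 3)*(y - 1)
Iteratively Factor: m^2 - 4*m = (m - 4)*(m)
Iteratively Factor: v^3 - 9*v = (v - 3)*(v^2 + 3*v) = (v - 3)*(v + 3)*(v)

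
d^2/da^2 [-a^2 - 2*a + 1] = -2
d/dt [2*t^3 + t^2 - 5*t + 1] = 6*t^2 + 2*t - 5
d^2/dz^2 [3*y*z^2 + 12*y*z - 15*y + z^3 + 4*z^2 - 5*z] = 6*y + 6*z + 8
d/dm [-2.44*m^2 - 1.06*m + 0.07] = -4.88*m - 1.06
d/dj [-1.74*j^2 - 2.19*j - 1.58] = -3.48*j - 2.19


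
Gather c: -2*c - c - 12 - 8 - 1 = -3*c - 21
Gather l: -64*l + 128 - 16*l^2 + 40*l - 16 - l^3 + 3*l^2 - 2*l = -l^3 - 13*l^2 - 26*l + 112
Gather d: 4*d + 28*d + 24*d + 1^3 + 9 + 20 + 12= 56*d + 42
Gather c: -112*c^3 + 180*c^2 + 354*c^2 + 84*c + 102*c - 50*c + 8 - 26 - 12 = -112*c^3 + 534*c^2 + 136*c - 30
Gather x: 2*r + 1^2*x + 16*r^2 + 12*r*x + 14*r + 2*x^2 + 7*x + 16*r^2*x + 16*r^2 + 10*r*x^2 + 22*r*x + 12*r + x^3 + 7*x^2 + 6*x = 32*r^2 + 28*r + x^3 + x^2*(10*r + 9) + x*(16*r^2 + 34*r + 14)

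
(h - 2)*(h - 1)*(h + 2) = h^3 - h^2 - 4*h + 4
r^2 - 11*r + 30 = (r - 6)*(r - 5)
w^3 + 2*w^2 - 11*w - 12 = (w - 3)*(w + 1)*(w + 4)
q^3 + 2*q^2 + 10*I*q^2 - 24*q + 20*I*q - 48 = (q + 2)*(q + 4*I)*(q + 6*I)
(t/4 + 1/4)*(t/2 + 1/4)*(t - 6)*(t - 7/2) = t^4/8 - t^3 + 29*t^2/32 + 107*t/32 + 21/16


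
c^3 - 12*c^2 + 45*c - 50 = (c - 5)^2*(c - 2)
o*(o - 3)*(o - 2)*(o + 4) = o^4 - o^3 - 14*o^2 + 24*o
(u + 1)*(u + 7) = u^2 + 8*u + 7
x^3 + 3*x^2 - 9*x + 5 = (x - 1)^2*(x + 5)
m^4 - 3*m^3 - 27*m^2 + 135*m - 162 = (m - 3)^3*(m + 6)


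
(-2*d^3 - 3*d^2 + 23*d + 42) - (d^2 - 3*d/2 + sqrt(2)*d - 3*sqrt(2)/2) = -2*d^3 - 4*d^2 - sqrt(2)*d + 49*d/2 + 3*sqrt(2)/2 + 42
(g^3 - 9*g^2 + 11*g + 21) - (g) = g^3 - 9*g^2 + 10*g + 21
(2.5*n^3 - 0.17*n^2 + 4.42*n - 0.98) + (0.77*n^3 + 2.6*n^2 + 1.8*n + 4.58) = 3.27*n^3 + 2.43*n^2 + 6.22*n + 3.6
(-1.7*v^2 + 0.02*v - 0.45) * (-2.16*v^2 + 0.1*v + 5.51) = 3.672*v^4 - 0.2132*v^3 - 8.393*v^2 + 0.0652*v - 2.4795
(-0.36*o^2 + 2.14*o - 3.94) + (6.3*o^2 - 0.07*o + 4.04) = 5.94*o^2 + 2.07*o + 0.1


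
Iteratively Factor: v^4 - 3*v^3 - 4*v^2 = (v + 1)*(v^3 - 4*v^2) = (v - 4)*(v + 1)*(v^2) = v*(v - 4)*(v + 1)*(v)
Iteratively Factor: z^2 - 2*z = (z)*(z - 2)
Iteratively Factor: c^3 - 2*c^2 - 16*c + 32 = (c - 4)*(c^2 + 2*c - 8) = (c - 4)*(c + 4)*(c - 2)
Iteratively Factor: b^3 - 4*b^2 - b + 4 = (b - 1)*(b^2 - 3*b - 4) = (b - 1)*(b + 1)*(b - 4)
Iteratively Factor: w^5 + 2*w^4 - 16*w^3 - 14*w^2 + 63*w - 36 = (w + 3)*(w^4 - w^3 - 13*w^2 + 25*w - 12) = (w + 3)*(w + 4)*(w^3 - 5*w^2 + 7*w - 3) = (w - 1)*(w + 3)*(w + 4)*(w^2 - 4*w + 3) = (w - 3)*(w - 1)*(w + 3)*(w + 4)*(w - 1)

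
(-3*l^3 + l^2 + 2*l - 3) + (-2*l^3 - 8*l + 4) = -5*l^3 + l^2 - 6*l + 1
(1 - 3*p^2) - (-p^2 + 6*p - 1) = -2*p^2 - 6*p + 2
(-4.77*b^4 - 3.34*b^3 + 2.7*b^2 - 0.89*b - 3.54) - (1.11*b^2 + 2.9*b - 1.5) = -4.77*b^4 - 3.34*b^3 + 1.59*b^2 - 3.79*b - 2.04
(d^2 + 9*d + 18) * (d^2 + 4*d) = d^4 + 13*d^3 + 54*d^2 + 72*d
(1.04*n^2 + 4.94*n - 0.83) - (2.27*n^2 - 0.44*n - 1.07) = -1.23*n^2 + 5.38*n + 0.24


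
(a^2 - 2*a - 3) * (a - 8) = a^3 - 10*a^2 + 13*a + 24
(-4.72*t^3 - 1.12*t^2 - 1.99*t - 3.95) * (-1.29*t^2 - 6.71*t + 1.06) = 6.0888*t^5 + 33.116*t^4 + 5.0791*t^3 + 17.2612*t^2 + 24.3951*t - 4.187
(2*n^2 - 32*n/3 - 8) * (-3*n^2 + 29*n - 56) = -6*n^4 + 90*n^3 - 1192*n^2/3 + 1096*n/3 + 448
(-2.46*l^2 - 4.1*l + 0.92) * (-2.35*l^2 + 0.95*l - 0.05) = 5.781*l^4 + 7.298*l^3 - 5.934*l^2 + 1.079*l - 0.046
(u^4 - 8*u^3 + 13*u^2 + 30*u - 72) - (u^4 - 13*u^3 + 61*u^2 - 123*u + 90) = 5*u^3 - 48*u^2 + 153*u - 162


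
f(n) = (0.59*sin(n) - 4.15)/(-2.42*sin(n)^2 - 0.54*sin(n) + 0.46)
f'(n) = (4.84*sin(n)*cos(n) + 0.54*cos(n))*(0.59*sin(n) - 4.15)/(-2.42*sin(n)^2 - 0.54*sin(n) + 0.46)^2 + 0.59*cos(n)/(-2.42*sin(n)^2 - 0.54*sin(n) + 0.46)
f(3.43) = -10.33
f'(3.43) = -21.19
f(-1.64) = 3.36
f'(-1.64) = -0.68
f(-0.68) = 28.75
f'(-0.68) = 352.87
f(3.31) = -8.81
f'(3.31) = -6.09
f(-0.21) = -9.14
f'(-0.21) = 10.21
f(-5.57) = 4.05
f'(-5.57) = -12.70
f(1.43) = 1.46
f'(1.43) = -0.48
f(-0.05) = -8.69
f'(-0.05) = -4.15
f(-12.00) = 7.28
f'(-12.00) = -37.55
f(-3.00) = -8.67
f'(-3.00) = -3.71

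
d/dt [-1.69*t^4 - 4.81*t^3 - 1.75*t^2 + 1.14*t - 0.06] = -6.76*t^3 - 14.43*t^2 - 3.5*t + 1.14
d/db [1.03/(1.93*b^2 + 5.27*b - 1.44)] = (-3.9758*b - 5.4281)/(1.93*b^2 + 5.27*b - 1.44)^2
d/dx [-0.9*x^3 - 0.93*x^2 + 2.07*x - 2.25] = -2.7*x^2 - 1.86*x + 2.07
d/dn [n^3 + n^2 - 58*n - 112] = 3*n^2 + 2*n - 58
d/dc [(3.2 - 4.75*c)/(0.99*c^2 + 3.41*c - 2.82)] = (4.7025*c^2 - 6.336*c + 2.483)/(0.9801*c^4 + 6.7518*c^3 + 6.0445*c^2 - 19.2324*c + 7.9524)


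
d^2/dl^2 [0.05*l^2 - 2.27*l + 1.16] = 0.100000000000000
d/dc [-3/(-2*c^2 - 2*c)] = 3*(-2*c - 1)/(2*c^2*(c + 1)^2)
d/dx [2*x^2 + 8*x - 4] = 4*x + 8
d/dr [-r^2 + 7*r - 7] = 7 - 2*r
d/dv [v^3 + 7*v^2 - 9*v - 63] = 3*v^2 + 14*v - 9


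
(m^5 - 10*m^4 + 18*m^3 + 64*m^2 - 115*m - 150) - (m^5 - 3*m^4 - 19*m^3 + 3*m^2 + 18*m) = -7*m^4 + 37*m^3 + 61*m^2 - 133*m - 150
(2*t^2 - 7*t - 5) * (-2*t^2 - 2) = -4*t^4 + 14*t^3 + 6*t^2 + 14*t + 10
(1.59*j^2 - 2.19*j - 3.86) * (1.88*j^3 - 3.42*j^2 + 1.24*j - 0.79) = 2.9892*j^5 - 9.555*j^4 + 2.2046*j^3 + 9.2295*j^2 - 3.0563*j + 3.0494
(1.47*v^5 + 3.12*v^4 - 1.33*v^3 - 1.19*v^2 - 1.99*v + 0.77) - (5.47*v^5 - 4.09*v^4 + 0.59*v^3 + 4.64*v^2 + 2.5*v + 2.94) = -4.0*v^5 + 7.21*v^4 - 1.92*v^3 - 5.83*v^2 - 4.49*v - 2.17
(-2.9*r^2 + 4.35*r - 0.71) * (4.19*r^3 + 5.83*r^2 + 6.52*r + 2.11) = -12.151*r^5 + 1.3195*r^4 + 3.4776*r^3 + 18.1037*r^2 + 4.5493*r - 1.4981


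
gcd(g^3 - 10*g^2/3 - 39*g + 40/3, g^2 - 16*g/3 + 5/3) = g - 1/3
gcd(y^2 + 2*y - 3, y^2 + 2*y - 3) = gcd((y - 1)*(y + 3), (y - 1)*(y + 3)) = y^2 + 2*y - 3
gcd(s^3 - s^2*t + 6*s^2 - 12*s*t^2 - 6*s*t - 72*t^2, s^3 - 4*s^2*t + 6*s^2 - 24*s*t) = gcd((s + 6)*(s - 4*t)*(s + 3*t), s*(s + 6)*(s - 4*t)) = s^2 - 4*s*t + 6*s - 24*t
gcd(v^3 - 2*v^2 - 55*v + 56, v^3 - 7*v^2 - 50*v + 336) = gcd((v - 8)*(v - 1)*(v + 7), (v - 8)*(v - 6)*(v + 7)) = v^2 - v - 56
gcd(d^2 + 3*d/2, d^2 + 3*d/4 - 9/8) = d + 3/2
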